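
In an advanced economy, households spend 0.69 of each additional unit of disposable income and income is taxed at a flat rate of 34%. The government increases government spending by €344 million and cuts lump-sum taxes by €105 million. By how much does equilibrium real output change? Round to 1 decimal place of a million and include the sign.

+€764.7 million

Expenditure multiplier = 1/(1 − c(1−t)) = 1/(1 − 0.69×0.66) = 1/0.5446 ≈ 1.836.
ΔG contributes k·ΔG = (+€344 million) / 0.5446 ≈ +€631.7 million.
ΔT of −€105 million changes first-round spending by −c·ΔT = +€72.45 million, contributing k·(−c·ΔT) = (+€72.45 million) / 0.5446 ≈ +€133 million.
Net ΔY = k(ΔG − c·ΔT) = (+€416.45 million) / 0.5446 ≈ +€764.7 million.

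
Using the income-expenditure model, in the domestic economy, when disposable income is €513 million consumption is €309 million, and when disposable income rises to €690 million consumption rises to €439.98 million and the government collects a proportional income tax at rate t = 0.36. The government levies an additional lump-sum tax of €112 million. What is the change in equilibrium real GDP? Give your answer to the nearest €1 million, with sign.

MPC = ΔC/ΔYd = (439.98 − 309)/(690 − 513) = 130.98/177 = 0.74.
A lump-sum tax change of +€112 million shifts disposable income by −€112 million; first-round consumption changes by −c × ΔT = −0.74 × (+€112 million) = −€82.88 million.
Expenditure multiplier = 1/(1 − c(1−t)) = 1/(1 − 0.74×0.64) = 1/0.5264 ≈ 1.9.
The tax multiplier is −c × k ≈ −1.406, so ΔY = k × (−c·ΔT) = (−€82.88 million) / 0.5264 ≈ −€157 million.

−€157 million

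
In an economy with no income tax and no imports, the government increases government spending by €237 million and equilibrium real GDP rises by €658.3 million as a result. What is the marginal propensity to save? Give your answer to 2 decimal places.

0.36

Implied spending multiplier k = ΔY/ΔG = 658.3/237 ≈ 2.7776.
Since k = 1/(1 − MPC), MPC = 1 − 1/k = 1 − ΔG/ΔY = 1 − 237/658.3 ≈ 0.64.
MPS = 1 − MPC = 0.36.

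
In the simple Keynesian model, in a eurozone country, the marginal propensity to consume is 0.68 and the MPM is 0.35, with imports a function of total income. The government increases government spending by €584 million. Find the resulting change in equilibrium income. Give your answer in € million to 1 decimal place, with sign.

Expenditure multiplier = 1/(1 − c + m) = 1/(1 − 0.68 + 0.35) = 1/0.67 ≈ 1.493.
ΔY = k × ΔG = (+€584 million) / 0.67 ≈ +€871.6 million.

+€871.6 million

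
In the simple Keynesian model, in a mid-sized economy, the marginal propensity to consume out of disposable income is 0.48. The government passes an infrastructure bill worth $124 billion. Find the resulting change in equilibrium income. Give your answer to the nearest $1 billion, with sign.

Government-spending multiplier = 1/(1 − MPC) = 1/(1 − 0.48) = 1/0.52 ≈ 1.923.
ΔY = k × ΔG = (+$124 billion) / 0.52 ≈ +$238 billion.

+$238 billion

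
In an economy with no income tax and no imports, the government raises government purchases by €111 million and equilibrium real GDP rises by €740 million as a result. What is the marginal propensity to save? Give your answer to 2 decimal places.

Implied spending multiplier k = ΔY/ΔG = 740/111 ≈ 6.6667.
Since k = 1/(1 − MPC), MPC = 1 − 1/k = 1 − ΔG/ΔY = 1 − 111/740 = 0.85.
MPS = 1 − MPC = 0.15.

0.15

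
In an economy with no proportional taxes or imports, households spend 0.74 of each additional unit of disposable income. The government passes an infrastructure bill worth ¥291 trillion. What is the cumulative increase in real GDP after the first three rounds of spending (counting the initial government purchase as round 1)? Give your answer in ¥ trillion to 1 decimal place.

¥665.7 trillion

Round 1 adds ΔG = ¥291 trillion; each later round is MPC = 0.74 times the previous.
After 3 rounds: 291 + 215.34 + 159.3516 = ΔG·(1 − c^3)/(1 − c) = 291 × (1 − 0.405224)/0.26 ≈ ¥665.7 trillion.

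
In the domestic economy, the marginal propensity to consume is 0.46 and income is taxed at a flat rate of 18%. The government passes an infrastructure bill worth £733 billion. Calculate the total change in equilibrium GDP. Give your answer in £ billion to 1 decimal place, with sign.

+£1,176.9 billion

Spending multiplier = 1/(1 − c(1−t)) = 1/(1 − 0.46×0.82) = 1/0.6228 ≈ 1.606.
ΔY = k × ΔG = (+£733 billion) / 0.6228 ≈ +£1,176.9 billion.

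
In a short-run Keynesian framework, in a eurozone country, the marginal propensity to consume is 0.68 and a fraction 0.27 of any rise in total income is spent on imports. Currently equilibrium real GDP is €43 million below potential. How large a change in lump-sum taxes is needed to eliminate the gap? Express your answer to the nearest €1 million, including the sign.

−€37 million

Spending multiplier = 1/(1 − c + m) = 1/(1 − 0.68 + 0.27) = 1/0.59 ≈ 1.695.
Tax multiplier = −c·k = −0.68/0.59 ≈ −1.153. Need ΔY = +€43 million, so ΔT = ΔY/(−c·k) = −(+€43 million) × 0.59 / 0.68 ≈ −€37 million.
The government should cut lump-sum taxes by €37 million.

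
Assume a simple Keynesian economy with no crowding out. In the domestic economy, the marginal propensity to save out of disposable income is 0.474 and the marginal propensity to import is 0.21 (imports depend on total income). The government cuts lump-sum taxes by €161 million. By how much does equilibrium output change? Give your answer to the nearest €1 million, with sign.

+€124 million

MPC = 1 − MPS = 1 − 0.474 = 0.526.
A lump-sum tax change of −€161 million shifts disposable income by +€161 million; first-round consumption changes by −c × ΔT = −0.526 × (−€161 million) = +€84.686 million.
Expenditure multiplier = 1/(1 − c + m) = 1/(1 − 0.526 + 0.21) = 1/0.684 ≈ 1.462.
The tax multiplier is −c × k ≈ −0.769, so ΔY = k × (−c·ΔT) = (+€84.686 million) / 0.684 ≈ +€124 million.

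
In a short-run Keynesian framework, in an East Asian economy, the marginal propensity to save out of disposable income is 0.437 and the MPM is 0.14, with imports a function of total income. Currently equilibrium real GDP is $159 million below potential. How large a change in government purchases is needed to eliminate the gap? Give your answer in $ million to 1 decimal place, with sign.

+$91.7 million

MPC = 1 − MPS = 1 − 0.437 = 0.563.
Spending multiplier = 1/(1 − c + m) = 1/(1 − 0.563 + 0.14) = 1/0.577 ≈ 1.733.
Need ΔY = +$159 million, so ΔG = ΔY/k = (+$159 million) × 0.577 ≈ +$91.7 million.
The government should increase government purchases by $91.7 million.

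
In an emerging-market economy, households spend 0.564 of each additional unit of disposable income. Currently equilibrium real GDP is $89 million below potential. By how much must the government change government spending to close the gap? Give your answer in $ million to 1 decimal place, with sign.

Spending multiplier = 1/(1 − MPC) = 1/(1 − 0.564) = 1/0.436 ≈ 2.294.
Need ΔY = +$89 million, so ΔG = ΔY/k = (+$89 million) × 0.436 ≈ +$38.8 million.
The government should increase government spending by $38.8 million.

+$38.8 million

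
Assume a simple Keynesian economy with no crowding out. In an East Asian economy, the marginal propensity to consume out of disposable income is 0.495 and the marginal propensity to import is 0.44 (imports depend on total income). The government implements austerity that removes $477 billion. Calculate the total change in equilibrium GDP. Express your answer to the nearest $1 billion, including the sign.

−$505 billion

Government-spending multiplier = 1/(1 − c + m) = 1/(1 − 0.495 + 0.44) = 1/0.945 ≈ 1.058.
ΔY = k × ΔG = (−$477 billion) / 0.945 ≈ −$505 billion.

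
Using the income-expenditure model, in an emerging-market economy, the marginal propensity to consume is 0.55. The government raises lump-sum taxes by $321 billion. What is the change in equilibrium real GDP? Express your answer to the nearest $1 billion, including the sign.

−$392 billion

A lump-sum tax change of +$321 billion shifts disposable income by −$321 billion; first-round consumption changes by −c × ΔT = −0.55 × (+$321 billion) = −$176.55 billion.
Expenditure multiplier = 1/(1 − MPC) = 1/(1 − 0.55) = 1/0.45 ≈ 2.222.
The tax multiplier is −c × k ≈ −1.222, so ΔY = k × (−c·ΔT) = (−$176.55 billion) / 0.45 ≈ −$392 billion.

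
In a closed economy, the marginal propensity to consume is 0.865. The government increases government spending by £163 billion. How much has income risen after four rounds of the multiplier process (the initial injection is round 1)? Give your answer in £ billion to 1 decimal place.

£531.5 billion

Round 1 adds ΔG = £163 billion; each later round is MPC = 0.865 times the previous.
After 4 rounds: 163 + 140.995 + 121.960675 + 105.495983875 = ΔG·(1 − c^4)/(1 − c) = 163 × (1 − 0.559840650625)/0.135 ≈ £531.5 billion.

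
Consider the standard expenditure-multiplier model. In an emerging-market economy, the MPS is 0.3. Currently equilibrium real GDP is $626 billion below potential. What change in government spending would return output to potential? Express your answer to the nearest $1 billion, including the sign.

MPC = 1 − MPS = 1 − 0.3 = 0.7.
Spending multiplier = 1/(1 − MPC) = 1/(1 − 0.7) = 1/0.3 ≈ 3.333.
Need ΔY = +$626 billion, so ΔG = ΔY/k = (+$626 billion) × 0.3 ≈ +$188 billion.
The government should increase government spending by $188 billion.

+$188 billion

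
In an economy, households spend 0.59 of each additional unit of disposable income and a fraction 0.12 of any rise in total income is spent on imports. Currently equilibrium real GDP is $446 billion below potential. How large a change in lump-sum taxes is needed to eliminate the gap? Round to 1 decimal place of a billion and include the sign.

Spending multiplier = 1/(1 − c + m) = 1/(1 − 0.59 + 0.12) = 1/0.53 ≈ 1.887.
Tax multiplier = −c·k = −0.59/0.53 ≈ −1.113. Need ΔY = +$446 billion, so ΔT = ΔY/(−c·k) = −(+$446 billion) × 0.53 / 0.59 ≈ −$400.6 billion.
The government should cut lump-sum taxes by $400.6 billion.

−$400.6 billion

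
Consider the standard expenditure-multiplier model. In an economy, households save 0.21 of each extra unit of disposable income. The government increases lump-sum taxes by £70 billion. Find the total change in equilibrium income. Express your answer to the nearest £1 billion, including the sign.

−£263 billion

MPC = 1 − MPS = 1 − 0.21 = 0.79.
A lump-sum tax change of +£70 billion shifts disposable income by −£70 billion; first-round consumption changes by −c × ΔT = −0.79 × (+£70 billion) = −£55.3 billion.
Expenditure multiplier = 1/(1 − MPC) = 1/(1 − 0.79) = 1/0.21 ≈ 4.762.
The tax multiplier is −c × k ≈ −3.762, so ΔY = k × (−c·ΔT) = (−£55.3 billion) / 0.21 ≈ −£263 billion.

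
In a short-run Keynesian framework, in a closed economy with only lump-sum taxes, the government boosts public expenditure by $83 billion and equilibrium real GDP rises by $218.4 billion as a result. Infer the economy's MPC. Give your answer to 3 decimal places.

0.620

Implied spending multiplier k = ΔY/ΔG = 218.4/83 ≈ 2.6313.
Since k = 1/(1 − MPC), MPC = 1 − 1/k = 1 − ΔG/ΔY = 1 − 83/218.4 ≈ 0.620.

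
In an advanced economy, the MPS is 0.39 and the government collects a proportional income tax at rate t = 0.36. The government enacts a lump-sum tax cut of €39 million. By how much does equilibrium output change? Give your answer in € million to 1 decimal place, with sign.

MPC = 1 − MPS = 1 − 0.39 = 0.61.
A lump-sum tax change of −€39 million shifts disposable income by +€39 million; first-round consumption changes by −c × ΔT = −0.61 × (−€39 million) = +€23.79 million.
Expenditure multiplier = 1/(1 − c(1−t)) = 1/(1 − 0.61×0.64) = 1/0.6096 ≈ 1.64.
The tax multiplier is −c × k ≈ −1.001, so ΔY = k × (−c·ΔT) = (+€23.79 million) / 0.6096 ≈ +€39 million.

+€39.0 million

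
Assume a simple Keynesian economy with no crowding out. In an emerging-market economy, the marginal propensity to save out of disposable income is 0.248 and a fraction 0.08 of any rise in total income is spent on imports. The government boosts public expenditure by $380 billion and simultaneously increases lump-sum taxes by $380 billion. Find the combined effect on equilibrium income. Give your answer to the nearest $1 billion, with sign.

MPC = 1 − MPS = 1 − 0.248 = 0.752.
Expenditure multiplier = 1/(1 − c + m) = 1/(1 − 0.752 + 0.08) = 1/0.328 ≈ 3.049.
ΔG contributes k·ΔG = (+$380 billion) / 0.328 ≈ +$1,158.5 billion.
ΔT of +$380 billion changes first-round spending by −c·ΔT = −$285.76 billion, contributing k·(−c·ΔT) = (−$285.76 billion) / 0.328 ≈ −$871.2 billion.
Net ΔY = k(ΔG − c·ΔT) = (+$94.24 billion) / 0.328 ≈ +$287 billion.

+$287 billion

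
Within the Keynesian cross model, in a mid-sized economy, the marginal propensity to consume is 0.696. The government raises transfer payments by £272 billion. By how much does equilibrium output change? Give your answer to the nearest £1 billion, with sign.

+£623 billion

The transfer change shifts disposable income by +£272 billion, so first-round consumption changes by c·ΔTR = 0.696 × (+£272 billion) = +£189.312 billion.
Expenditure multiplier = 1/(1 − MPC) = 1/(1 − 0.696) = 1/0.304 ≈ 3.289.
The transfer multiplier is c × k ≈ 2.289, so ΔY = k × (c·ΔTR) = (+£189.312 billion) / 0.304 ≈ +£623 billion.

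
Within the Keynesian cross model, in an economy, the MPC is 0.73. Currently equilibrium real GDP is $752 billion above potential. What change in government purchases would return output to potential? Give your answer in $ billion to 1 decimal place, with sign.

−$203.0 billion

Spending multiplier = 1/(1 − MPC) = 1/(1 − 0.73) = 1/0.27 ≈ 3.704.
Need ΔY = −$752 billion, so ΔG = ΔY/k = (−$752 billion) × 0.27 ≈ −$203 billion.
The government should cut government purchases by $203 billion.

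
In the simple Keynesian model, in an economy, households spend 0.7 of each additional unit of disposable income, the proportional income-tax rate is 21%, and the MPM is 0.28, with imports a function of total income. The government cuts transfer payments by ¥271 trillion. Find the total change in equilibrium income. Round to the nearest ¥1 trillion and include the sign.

−¥261 trillion

The transfer change shifts disposable income by −¥271 trillion, so first-round consumption changes by c·ΔTR = 0.7 × (−¥271 trillion) = −¥189.7 trillion.
Expenditure multiplier = 1/(1 − c(1−t) + m) = 1/(1 − 0.7×0.79 + 0.28) = 1/0.727 ≈ 1.376.
The transfer multiplier is c × k ≈ 0.963, so ΔY = k × (c·ΔTR) = (−¥189.7 trillion) / 0.727 ≈ −¥261 trillion.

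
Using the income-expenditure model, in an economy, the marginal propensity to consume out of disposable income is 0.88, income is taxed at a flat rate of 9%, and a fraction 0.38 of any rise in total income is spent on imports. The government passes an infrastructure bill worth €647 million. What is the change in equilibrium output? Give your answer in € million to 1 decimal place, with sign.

Spending multiplier = 1/(1 − c(1−t) + m) = 1/(1 − 0.88×0.91 + 0.38) = 1/0.5792 ≈ 1.727.
ΔY = k × ΔG = (+€647 million) / 0.5792 ≈ +€1,117.1 million.

+€1,117.1 million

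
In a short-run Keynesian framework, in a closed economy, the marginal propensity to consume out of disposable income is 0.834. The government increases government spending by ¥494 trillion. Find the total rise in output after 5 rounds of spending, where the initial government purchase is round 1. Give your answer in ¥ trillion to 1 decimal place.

¥1,775.2 trillion

Round 1 adds ΔG = ¥494 trillion; each later round is MPC = 0.834 times the previous.
After 5 rounds: 494 + 411.996 + 343.604664 + 286.566289776 + 238.996285673184 = ΔG·(1 − c^5)/(1 − c) = 494 × (1 − 0.403487656379424)/0.166 ≈ ¥1,775.2 trillion.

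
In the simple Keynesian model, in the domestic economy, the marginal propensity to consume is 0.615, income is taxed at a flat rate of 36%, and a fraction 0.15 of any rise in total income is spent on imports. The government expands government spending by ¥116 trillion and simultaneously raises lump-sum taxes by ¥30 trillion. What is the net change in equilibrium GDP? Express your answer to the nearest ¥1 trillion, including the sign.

+¥129 trillion

Expenditure multiplier = 1/(1 − c(1−t) + m) = 1/(1 − 0.615×0.64 + 0.15) = 1/0.7564 ≈ 1.322.
ΔG contributes k·ΔG = (+¥116 trillion) / 0.7564 ≈ +¥153.4 trillion.
ΔT of +¥30 trillion changes first-round spending by −c·ΔT = −¥18.45 trillion, contributing k·(−c·ΔT) = (−¥18.45 trillion) / 0.7564 ≈ −¥24.4 trillion.
Net ΔY = k(ΔG − c·ΔT) = (+¥97.55 trillion) / 0.7564 ≈ +¥129 trillion.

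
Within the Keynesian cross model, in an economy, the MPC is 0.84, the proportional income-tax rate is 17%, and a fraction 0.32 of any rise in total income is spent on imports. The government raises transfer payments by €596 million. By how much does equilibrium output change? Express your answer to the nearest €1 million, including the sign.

The transfer change shifts disposable income by +€596 million, so first-round consumption changes by c·ΔTR = 0.84 × (+€596 million) = +€500.64 million.
Expenditure multiplier = 1/(1 − c(1−t) + m) = 1/(1 − 0.84×0.83 + 0.32) = 1/0.6228 ≈ 1.606.
The transfer multiplier is c × k ≈ 1.349, so ΔY = k × (c·ΔTR) = (+€500.64 million) / 0.6228 ≈ +€804 million.

+€804 million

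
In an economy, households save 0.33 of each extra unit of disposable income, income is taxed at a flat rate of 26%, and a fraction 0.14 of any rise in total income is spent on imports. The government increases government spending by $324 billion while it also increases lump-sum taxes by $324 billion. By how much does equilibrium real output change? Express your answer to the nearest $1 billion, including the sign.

MPC = 1 − MPS = 1 − 0.33 = 0.67.
Expenditure multiplier = 1/(1 − c(1−t) + m) = 1/(1 − 0.67×0.74 + 0.14) = 1/0.6442 ≈ 1.552.
ΔG contributes k·ΔG = (+$324 billion) / 0.6442 ≈ +$502.9 billion.
ΔT of +$324 billion changes first-round spending by −c·ΔT = −$217.08 billion, contributing k·(−c·ΔT) = (−$217.08 billion) / 0.6442 ≈ −$337 billion.
Net ΔY = k(ΔG − c·ΔT) = (+$106.92 billion) / 0.6442 ≈ +$166 billion.

+$166 billion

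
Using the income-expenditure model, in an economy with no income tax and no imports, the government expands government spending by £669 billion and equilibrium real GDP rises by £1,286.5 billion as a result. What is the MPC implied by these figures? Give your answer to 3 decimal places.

0.480

Implied spending multiplier k = ΔY/ΔG = 1,286.5/669 ≈ 1.923.
Since k = 1/(1 − MPC), MPC = 1 − 1/k = 1 − ΔG/ΔY = 1 − 669/1,286.5 ≈ 0.480.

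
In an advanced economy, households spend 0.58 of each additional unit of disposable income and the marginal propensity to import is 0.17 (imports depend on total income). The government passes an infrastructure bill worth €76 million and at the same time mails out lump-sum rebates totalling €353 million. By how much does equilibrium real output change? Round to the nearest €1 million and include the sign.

Expenditure multiplier = 1/(1 − c + m) = 1/(1 − 0.58 + 0.17) = 1/0.59 ≈ 1.695.
ΔG contributes k·ΔG = (+€76 million) / 0.59 ≈ +€128.8 million.
ΔT of −€353 million changes first-round spending by −c·ΔT = +€204.74 million, contributing k·(−c·ΔT) = (+€204.74 million) / 0.59 ≈ +€347 million.
Net ΔY = k(ΔG − c·ΔT) = (+€280.74 million) / 0.59 ≈ +€476 million.

+€476 million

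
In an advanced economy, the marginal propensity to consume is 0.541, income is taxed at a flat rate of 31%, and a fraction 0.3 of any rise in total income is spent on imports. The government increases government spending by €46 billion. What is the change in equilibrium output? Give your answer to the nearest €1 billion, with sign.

+€50 billion

Expenditure multiplier = 1/(1 − c(1−t) + m) = 1/(1 − 0.541×0.69 + 0.3) = 1/0.92671 ≈ 1.079.
ΔY = k × ΔG = (+€46 billion) / 0.92671 ≈ +€50 billion.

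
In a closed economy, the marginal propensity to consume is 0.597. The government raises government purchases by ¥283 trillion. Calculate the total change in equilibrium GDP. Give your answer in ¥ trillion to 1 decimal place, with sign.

+¥702.2 trillion

Spending multiplier = 1/(1 − MPC) = 1/(1 − 0.597) = 1/0.403 ≈ 2.481.
ΔY = k × ΔG = (+¥283 trillion) / 0.403 ≈ +¥702.2 trillion.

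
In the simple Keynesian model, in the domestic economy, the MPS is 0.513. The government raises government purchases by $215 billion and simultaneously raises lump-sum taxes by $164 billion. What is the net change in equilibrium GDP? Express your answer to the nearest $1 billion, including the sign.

+$263 billion

MPC = 1 − MPS = 1 − 0.513 = 0.487.
Expenditure multiplier = 1/(1 − MPC) = 1/(1 − 0.487) = 1/0.513 ≈ 1.949.
ΔG contributes k·ΔG = (+$215 billion) / 0.513 ≈ +$419.1 billion.
ΔT of +$164 billion changes first-round spending by −c·ΔT = −$79.868 billion, contributing k·(−c·ΔT) = (−$79.868 billion) / 0.513 ≈ −$155.7 billion.
Net ΔY = k(ΔG − c·ΔT) = (+$135.132 billion) / 0.513 ≈ +$263 billion.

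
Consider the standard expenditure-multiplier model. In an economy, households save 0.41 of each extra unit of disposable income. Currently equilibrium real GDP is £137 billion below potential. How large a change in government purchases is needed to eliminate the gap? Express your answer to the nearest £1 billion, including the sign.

MPC = 1 − MPS = 1 − 0.41 = 0.59.
Spending multiplier = 1/(1 − MPC) = 1/(1 − 0.59) = 1/0.41 ≈ 2.439.
Need ΔY = +£137 billion, so ΔG = ΔY/k = (+£137 billion) × 0.41 ≈ +£56 billion.
The government should increase government purchases by £56 billion.

+£56 billion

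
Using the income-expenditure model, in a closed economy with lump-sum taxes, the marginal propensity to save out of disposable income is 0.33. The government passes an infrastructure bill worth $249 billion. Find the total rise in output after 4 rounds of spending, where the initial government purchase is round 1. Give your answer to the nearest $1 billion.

MPC = 1 − MPS = 1 − 0.33 = 0.67.
Round 1 adds ΔG = $249 billion; each later round is MPC = 0.67 times the previous.
After 4 rounds: 249 + 166.83 + 111.7761 + 74.889987 = ΔG·(1 − c^4)/(1 − c) = 249 × (1 − 0.20151121)/0.33 ≈ $602 billion.

$602 billion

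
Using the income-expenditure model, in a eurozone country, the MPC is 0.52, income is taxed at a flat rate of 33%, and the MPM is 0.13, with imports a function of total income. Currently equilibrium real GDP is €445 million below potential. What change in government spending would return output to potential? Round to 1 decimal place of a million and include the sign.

+€347.8 million

Spending multiplier = 1/(1 − c(1−t) + m) = 1/(1 − 0.52×0.67 + 0.13) = 1/0.7816 ≈ 1.279.
Need ΔY = +€445 million, so ΔG = ΔY/k = (+€445 million) × 0.7816 ≈ +€347.8 million.
The government should increase government spending by €347.8 million.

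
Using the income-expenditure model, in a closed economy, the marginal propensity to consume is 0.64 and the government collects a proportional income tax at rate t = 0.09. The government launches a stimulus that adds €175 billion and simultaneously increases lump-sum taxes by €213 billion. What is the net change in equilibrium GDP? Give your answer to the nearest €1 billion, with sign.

Expenditure multiplier = 1/(1 − c(1−t)) = 1/(1 − 0.64×0.91) = 1/0.4176 ≈ 2.395.
ΔG contributes k·ΔG = (+€175 billion) / 0.4176 ≈ +€419.1 billion.
ΔT of +€213 billion changes first-round spending by −c·ΔT = −€136.32 billion, contributing k·(−c·ΔT) = (−€136.32 billion) / 0.4176 ≈ −€326.4 billion.
Net ΔY = k(ΔG − c·ΔT) = (+€38.68 billion) / 0.4176 ≈ +€93 billion.

+€93 billion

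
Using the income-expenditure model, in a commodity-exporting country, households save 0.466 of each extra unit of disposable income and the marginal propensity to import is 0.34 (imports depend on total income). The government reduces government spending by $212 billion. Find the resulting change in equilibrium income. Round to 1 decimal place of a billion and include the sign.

MPC = 1 − MPS = 1 − 0.466 = 0.534.
Spending multiplier = 1/(1 − c + m) = 1/(1 − 0.534 + 0.34) = 1/0.806 ≈ 1.241.
ΔY = k × ΔG = (−$212 billion) / 0.806 ≈ −$263 billion.

−$263.0 billion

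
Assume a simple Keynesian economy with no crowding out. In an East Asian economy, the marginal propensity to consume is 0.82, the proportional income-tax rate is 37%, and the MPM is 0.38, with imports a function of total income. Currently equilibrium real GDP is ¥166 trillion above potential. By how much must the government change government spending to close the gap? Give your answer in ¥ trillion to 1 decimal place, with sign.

−¥143.3 trillion

Spending multiplier = 1/(1 − c(1−t) + m) = 1/(1 − 0.82×0.63 + 0.38) = 1/0.8634 ≈ 1.158.
Need ΔY = −¥166 trillion, so ΔG = ΔY/k = (−¥166 trillion) × 0.8634 ≈ −¥143.3 trillion.
The government should cut government spending by ¥143.3 trillion.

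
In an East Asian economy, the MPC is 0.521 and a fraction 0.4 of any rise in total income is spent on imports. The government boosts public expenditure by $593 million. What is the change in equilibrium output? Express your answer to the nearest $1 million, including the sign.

Expenditure multiplier = 1/(1 − c + m) = 1/(1 − 0.521 + 0.4) = 1/0.879 ≈ 1.138.
ΔY = k × ΔG = (+$593 million) / 0.879 ≈ +$675 million.

+$675 million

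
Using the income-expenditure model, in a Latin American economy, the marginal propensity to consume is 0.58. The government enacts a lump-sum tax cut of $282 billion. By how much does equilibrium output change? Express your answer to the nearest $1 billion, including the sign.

+$389 billion

A lump-sum tax change of −$282 billion shifts disposable income by +$282 billion; first-round consumption changes by −c × ΔT = −0.58 × (−$282 billion) = +$163.56 billion.
Expenditure multiplier = 1/(1 − MPC) = 1/(1 − 0.58) = 1/0.42 ≈ 2.381.
The tax multiplier is −c × k ≈ −1.381, so ΔY = k × (−c·ΔT) = (+$163.56 billion) / 0.42 ≈ +$389 billion.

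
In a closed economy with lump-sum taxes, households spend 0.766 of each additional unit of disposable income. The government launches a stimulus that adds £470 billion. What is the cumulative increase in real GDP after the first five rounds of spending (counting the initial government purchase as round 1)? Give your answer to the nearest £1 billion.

£1,479 billion

Round 1 adds ΔG = £470 billion; each later round is MPC = 0.766 times the previous.
After 5 rounds: 470 + 360.02 + 275.77532 + 211.24389512 + 161.81282366192 = ΔG·(1 − c^5)/(1 − c) = 470 × (1 − 0.263720474308576)/0.234 ≈ £1,479 billion.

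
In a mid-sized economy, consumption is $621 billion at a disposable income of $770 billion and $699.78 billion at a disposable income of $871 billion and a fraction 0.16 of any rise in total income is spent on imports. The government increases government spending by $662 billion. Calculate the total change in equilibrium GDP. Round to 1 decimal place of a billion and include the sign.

MPC = ΔC/ΔYd = (699.78 − 621)/(871 − 770) = 78.78/101 = 0.78.
Expenditure multiplier = 1/(1 − c + m) = 1/(1 − 0.78 + 0.16) = 1/0.38 ≈ 2.632.
ΔY = k × ΔG = (+$662 billion) / 0.38 ≈ +$1,742.1 billion.

+$1,742.1 billion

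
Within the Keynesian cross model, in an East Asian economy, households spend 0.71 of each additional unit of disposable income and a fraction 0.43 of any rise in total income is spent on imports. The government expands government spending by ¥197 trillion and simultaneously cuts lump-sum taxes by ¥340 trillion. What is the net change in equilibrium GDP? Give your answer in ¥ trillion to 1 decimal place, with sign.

+¥608.9 trillion

Expenditure multiplier = 1/(1 − c + m) = 1/(1 − 0.71 + 0.43) = 1/0.72 ≈ 1.389.
ΔG contributes k·ΔG = (+¥197 trillion) / 0.72 ≈ +¥273.6 trillion.
ΔT of −¥340 trillion changes first-round spending by −c·ΔT = +¥241.4 trillion, contributing k·(−c·ΔT) = (+¥241.4 trillion) / 0.72 ≈ +¥335.3 trillion.
Net ΔY = k(ΔG − c·ΔT) = (+¥438.4 trillion) / 0.72 ≈ +¥608.9 trillion.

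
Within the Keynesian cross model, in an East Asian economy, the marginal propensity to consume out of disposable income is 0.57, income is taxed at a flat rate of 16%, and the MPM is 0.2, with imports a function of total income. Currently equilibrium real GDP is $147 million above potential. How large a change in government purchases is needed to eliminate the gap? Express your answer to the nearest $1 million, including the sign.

−$106 million

Spending multiplier = 1/(1 − c(1−t) + m) = 1/(1 − 0.57×0.84 + 0.2) = 1/0.7212 ≈ 1.387.
Need ΔY = −$147 million, so ΔG = ΔY/k = (−$147 million) × 0.7212 ≈ −$106 million.
The government should cut government purchases by $106 million.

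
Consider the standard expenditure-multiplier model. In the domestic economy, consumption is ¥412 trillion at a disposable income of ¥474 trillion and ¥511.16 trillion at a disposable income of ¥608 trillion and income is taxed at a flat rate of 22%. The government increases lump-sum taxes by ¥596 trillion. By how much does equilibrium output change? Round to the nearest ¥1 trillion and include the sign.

MPC = ΔC/ΔYd = (511.16 − 412)/(608 − 474) = 99.16/134 = 0.74.
A lump-sum tax change of +¥596 trillion shifts disposable income by −¥596 trillion; first-round consumption changes by −c × ΔT = −0.74 × (+¥596 trillion) = −¥441.04 trillion.
Expenditure multiplier = 1/(1 − c(1−t)) = 1/(1 − 0.74×0.78) = 1/0.4228 ≈ 2.365.
The tax multiplier is −c × k ≈ −1.75, so ΔY = k × (−c·ΔT) = (−¥441.04 trillion) / 0.4228 ≈ −¥1,043 trillion.

−¥1,043 trillion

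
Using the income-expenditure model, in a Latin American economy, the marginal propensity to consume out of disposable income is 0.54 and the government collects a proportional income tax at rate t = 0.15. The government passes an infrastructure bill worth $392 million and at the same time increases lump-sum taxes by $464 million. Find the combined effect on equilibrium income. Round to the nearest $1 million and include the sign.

Expenditure multiplier = 1/(1 − c(1−t)) = 1/(1 − 0.54×0.85) = 1/0.541 ≈ 1.848.
ΔG contributes k·ΔG = (+$392 million) / 0.541 ≈ +$724.6 million.
ΔT of +$464 million changes first-round spending by −c·ΔT = −$250.56 million, contributing k·(−c·ΔT) = (−$250.56 million) / 0.541 ≈ −$463.1 million.
Net ΔY = k(ΔG − c·ΔT) = (+$141.44 million) / 0.541 ≈ +$261 million.

+$261 million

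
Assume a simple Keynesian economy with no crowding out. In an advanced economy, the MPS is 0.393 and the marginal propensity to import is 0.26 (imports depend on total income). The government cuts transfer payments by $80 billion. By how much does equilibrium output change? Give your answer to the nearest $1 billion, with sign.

−$74 billion

MPC = 1 − MPS = 1 − 0.393 = 0.607.
The transfer change shifts disposable income by −$80 billion, so first-round consumption changes by c·ΔTR = 0.607 × (−$80 billion) = −$48.56 billion.
Expenditure multiplier = 1/(1 − c + m) = 1/(1 − 0.607 + 0.26) = 1/0.653 ≈ 1.531.
The transfer multiplier is c × k ≈ 0.93, so ΔY = k × (c·ΔTR) = (−$48.56 billion) / 0.653 ≈ −$74 billion.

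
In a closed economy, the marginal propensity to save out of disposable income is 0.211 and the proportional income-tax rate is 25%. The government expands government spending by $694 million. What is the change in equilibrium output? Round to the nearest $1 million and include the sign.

MPC = 1 − MPS = 1 − 0.211 = 0.789.
Spending multiplier = 1/(1 − c(1−t)) = 1/(1 − 0.789×0.75) = 1/0.40825 ≈ 2.449.
ΔY = k × ΔG = (+$694 million) / 0.40825 ≈ +$1,700 million.

+$1,700 million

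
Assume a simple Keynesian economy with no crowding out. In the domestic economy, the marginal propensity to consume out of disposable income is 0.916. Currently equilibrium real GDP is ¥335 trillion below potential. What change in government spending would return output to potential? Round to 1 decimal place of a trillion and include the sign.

+¥28.1 trillion

Spending multiplier = 1/(1 − MPC) = 1/(1 − 0.916) = 1/0.084 ≈ 11.905.
Need ΔY = +¥335 trillion, so ΔG = ΔY/k = (+¥335 trillion) × 0.084 ≈ +¥28.1 trillion.
The government should increase government spending by ¥28.1 trillion.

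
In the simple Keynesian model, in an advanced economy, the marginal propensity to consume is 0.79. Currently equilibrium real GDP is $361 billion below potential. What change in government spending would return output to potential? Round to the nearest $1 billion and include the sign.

+$76 billion

Spending multiplier = 1/(1 − MPC) = 1/(1 − 0.79) = 1/0.21 ≈ 4.762.
Need ΔY = +$361 billion, so ΔG = ΔY/k = (+$361 billion) × 0.21 ≈ +$76 billion.
The government should increase government spending by $76 billion.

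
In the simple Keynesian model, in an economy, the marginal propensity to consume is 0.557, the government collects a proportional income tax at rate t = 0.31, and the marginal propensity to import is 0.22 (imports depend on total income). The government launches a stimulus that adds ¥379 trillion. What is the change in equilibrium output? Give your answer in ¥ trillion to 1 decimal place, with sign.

+¥453.5 trillion

Government-spending multiplier = 1/(1 − c(1−t) + m) = 1/(1 − 0.557×0.69 + 0.22) = 1/0.83567 ≈ 1.197.
ΔY = k × ΔG = (+¥379 trillion) / 0.83567 ≈ +¥453.5 trillion.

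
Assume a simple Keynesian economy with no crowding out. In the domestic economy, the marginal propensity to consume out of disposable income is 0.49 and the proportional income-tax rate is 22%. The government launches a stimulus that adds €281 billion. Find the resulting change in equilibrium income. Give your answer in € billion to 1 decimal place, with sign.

Expenditure multiplier = 1/(1 − c(1−t)) = 1/(1 − 0.49×0.78) = 1/0.6178 ≈ 1.619.
ΔY = k × ΔG = (+€281 billion) / 0.6178 ≈ +€454.8 billion.

+€454.8 billion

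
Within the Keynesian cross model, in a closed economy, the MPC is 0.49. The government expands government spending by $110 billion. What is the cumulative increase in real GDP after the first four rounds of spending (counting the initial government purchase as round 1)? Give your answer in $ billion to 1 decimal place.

Round 1 adds ΔG = $110 billion; each later round is MPC = 0.49 times the previous.
After 4 rounds: 110 + 53.9 + 26.411 + 12.94139 = ΔG·(1 − c^4)/(1 − c) = 110 × (1 − 0.05764801)/0.51 ≈ $203.3 billion.

$203.3 billion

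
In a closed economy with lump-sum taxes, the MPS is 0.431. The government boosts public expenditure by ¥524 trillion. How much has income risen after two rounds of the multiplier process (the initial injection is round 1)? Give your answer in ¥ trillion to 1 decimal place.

MPC = 1 − MPS = 1 − 0.431 = 0.569.
Round 1 adds ΔG = ¥524 trillion; each later round is MPC = 0.569 times the previous.
After 2 rounds: 524 + 298.156 = ΔG·(1 − c^2)/(1 − c) = 524 × (1 − 0.323761)/0.431 ≈ ¥822.2 trillion.

¥822.2 trillion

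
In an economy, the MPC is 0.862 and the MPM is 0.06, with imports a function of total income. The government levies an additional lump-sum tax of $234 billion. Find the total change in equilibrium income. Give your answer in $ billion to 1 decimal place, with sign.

−$1,018.7 billion

A lump-sum tax change of +$234 billion shifts disposable income by −$234 billion; first-round consumption changes by −c × ΔT = −0.862 × (+$234 billion) = −$201.708 billion.
Expenditure multiplier = 1/(1 − c + m) = 1/(1 − 0.862 + 0.06) = 1/0.198 ≈ 5.051.
The tax multiplier is −c × k ≈ −4.354, so ΔY = k × (−c·ΔT) = (−$201.708 billion) / 0.198 ≈ −$1,018.7 billion.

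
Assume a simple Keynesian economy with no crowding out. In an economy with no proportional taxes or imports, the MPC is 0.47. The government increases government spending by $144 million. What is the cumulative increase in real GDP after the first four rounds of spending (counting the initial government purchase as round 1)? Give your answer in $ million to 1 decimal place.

$258.4 million

Round 1 adds ΔG = $144 million; each later round is MPC = 0.47 times the previous.
After 4 rounds: 144 + 67.68 + 31.8096 + 14.950512 = ΔG·(1 − c^4)/(1 − c) = 144 × (1 − 0.04879681)/0.53 ≈ $258.4 million.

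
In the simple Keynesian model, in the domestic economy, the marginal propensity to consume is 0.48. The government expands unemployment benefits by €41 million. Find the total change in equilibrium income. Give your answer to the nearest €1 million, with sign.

The transfer change shifts disposable income by +€41 million, so first-round consumption changes by c·ΔTR = 0.48 × (+€41 million) = +€19.68 million.
Expenditure multiplier = 1/(1 − MPC) = 1/(1 − 0.48) = 1/0.52 ≈ 1.923.
The transfer multiplier is c × k ≈ 0.923, so ΔY = k × (c·ΔTR) = (+€19.68 million) / 0.52 ≈ +€38 million.

+€38 million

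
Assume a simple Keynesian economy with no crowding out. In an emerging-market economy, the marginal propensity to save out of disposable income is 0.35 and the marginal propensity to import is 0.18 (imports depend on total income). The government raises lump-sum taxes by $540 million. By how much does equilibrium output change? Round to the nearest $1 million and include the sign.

−$662 million

MPC = 1 − MPS = 1 − 0.35 = 0.65.
A lump-sum tax change of +$540 million shifts disposable income by −$540 million; first-round consumption changes by −c × ΔT = −0.65 × (+$540 million) = −$351 million.
Expenditure multiplier = 1/(1 − c + m) = 1/(1 − 0.65 + 0.18) = 1/0.53 ≈ 1.887.
The tax multiplier is −c × k ≈ −1.226, so ΔY = k × (−c·ΔT) = (−$351 million) / 0.53 ≈ −$662 million.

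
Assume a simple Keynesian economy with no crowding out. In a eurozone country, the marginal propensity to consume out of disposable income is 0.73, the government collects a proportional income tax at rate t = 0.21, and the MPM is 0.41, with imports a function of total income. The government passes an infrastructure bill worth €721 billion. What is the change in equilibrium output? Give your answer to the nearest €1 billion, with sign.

+€865 billion

Government-spending multiplier = 1/(1 − c(1−t) + m) = 1/(1 − 0.73×0.79 + 0.41) = 1/0.8333 ≈ 1.2.
ΔY = k × ΔG = (+€721 billion) / 0.8333 ≈ +€865 billion.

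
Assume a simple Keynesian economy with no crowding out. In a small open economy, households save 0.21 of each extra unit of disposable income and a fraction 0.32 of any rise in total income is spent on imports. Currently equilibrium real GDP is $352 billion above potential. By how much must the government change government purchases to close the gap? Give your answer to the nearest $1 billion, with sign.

−$187 billion

MPC = 1 − MPS = 1 − 0.21 = 0.79.
Spending multiplier = 1/(1 − c + m) = 1/(1 − 0.79 + 0.32) = 1/0.53 ≈ 1.887.
Need ΔY = −$352 billion, so ΔG = ΔY/k = (−$352 billion) × 0.53 ≈ −$187 billion.
The government should cut government purchases by $187 billion.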